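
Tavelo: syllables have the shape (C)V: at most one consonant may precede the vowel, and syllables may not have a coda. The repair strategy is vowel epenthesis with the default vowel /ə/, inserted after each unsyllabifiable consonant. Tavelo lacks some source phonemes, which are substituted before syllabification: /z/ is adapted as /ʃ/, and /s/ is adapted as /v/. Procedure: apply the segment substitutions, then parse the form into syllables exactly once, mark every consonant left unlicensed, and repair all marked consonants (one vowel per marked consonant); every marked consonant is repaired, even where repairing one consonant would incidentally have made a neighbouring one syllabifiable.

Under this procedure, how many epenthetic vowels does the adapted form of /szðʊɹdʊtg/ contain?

After substitution the input is /vʃðʊɹdʊtg/.
The unsyllabifiable consonants are /v/, /ʃ/, /ɹ/, /t/, /g/; each receives one epenthetic vowel.

5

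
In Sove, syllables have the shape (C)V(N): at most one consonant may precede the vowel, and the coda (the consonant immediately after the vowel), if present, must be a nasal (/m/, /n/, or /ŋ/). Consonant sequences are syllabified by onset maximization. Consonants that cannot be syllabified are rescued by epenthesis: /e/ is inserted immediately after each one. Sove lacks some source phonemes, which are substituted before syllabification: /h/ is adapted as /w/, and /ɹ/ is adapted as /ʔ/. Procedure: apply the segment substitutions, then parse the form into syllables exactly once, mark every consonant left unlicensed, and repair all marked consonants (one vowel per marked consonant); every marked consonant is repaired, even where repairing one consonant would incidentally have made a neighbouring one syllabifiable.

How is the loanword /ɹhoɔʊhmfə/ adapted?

ʔewoɔʊwemefə

Substitution: /ɹ/ → /ʔ/, /h/ → /w/, giving /ʔwoɔʊwmfə/.
Syllabifying with onset maximization leaves /ʔ/, /w/, /m/ stranded (only a nasal (/m/, /n/, or /ŋ/) is licensed in coda position; onsets are limited to one consonant).
Epenthesis after each stranded consonant: /ʔ/ → /ʔe/, /w/ → /we/, /m/ → /me/.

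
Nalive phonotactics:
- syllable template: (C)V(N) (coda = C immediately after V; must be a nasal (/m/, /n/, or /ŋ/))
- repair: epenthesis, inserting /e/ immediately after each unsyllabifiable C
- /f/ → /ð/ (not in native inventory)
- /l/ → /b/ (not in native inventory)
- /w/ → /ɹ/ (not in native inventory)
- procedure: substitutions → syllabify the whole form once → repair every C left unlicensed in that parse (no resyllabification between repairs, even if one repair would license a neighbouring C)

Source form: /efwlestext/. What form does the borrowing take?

eðeɹebesetexete

Substitution: /f/ → /ð/, /w/ → /ɹ/, /l/ → /b/, giving /eðɹbestext/.
The consonants /ð/, /ɹ/, /s/, /x/, /t/ cannot be parsed into a legal (C)V(N) syllable (only a nasal (/m/, /n/, or /ŋ/) is licensed in coda position; onsets are limited to one consonant).
Inserting the epenthetic vowel yields /ð/ → /ðe/, /ɹ/ → /ɹe/, /s/ → /se/, /x/ → /xe/, /t/ → /te/.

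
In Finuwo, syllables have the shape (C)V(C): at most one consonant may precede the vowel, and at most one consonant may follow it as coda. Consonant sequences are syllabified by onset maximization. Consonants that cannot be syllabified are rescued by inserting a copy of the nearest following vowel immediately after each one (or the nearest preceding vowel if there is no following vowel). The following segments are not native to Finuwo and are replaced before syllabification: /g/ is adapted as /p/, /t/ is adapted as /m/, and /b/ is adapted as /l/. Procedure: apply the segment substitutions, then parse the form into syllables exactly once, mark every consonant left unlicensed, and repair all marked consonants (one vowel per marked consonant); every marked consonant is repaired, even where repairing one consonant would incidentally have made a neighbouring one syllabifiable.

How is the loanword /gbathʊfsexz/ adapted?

Substitution: /g/ → /p/, /b/ → /l/, /t/ → /m/, giving /plamhʊfsexz/.
Syllabifying with onset maximization leaves /p/, /z/ stranded (at most one coda consonant is licensed; onsets are limited to one consonant).
Epenthesis after each stranded consonant: /p/ → /pa/, /z/ → /ze/.

palamhʊfsexze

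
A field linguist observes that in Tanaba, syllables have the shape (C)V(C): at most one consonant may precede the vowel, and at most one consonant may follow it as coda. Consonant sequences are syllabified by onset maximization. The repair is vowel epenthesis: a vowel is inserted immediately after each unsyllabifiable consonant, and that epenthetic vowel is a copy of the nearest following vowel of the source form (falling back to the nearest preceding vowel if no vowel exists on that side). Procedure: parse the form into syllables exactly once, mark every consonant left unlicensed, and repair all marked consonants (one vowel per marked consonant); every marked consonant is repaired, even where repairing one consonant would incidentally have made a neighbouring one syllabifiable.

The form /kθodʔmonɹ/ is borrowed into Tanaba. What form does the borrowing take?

koθodʔomonɹo

Syllabifying with onset maximization leaves /k/, /ʔ/, /ɹ/ stranded (at most one coda consonant is licensed; onsets are limited to one consonant).
Inserting the epenthetic vowel yields /k/ → /ko/, /ʔ/ → /ʔo/, /ɹ/ → /ɹo/.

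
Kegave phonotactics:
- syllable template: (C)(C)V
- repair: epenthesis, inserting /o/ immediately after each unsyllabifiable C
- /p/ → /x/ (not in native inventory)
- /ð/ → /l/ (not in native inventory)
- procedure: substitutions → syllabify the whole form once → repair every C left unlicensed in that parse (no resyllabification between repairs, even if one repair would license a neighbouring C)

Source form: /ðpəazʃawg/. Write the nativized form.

Substitution: /ð/ → /l/, /p/ → /x/, giving /lxəazʃawg/.
Under (C)(C)V, the unsyllabifiable consonants are /w/, /g/ (no codas are permitted; onsets may contain at most 2 consonants).
Each unlicensed consonant becomes the onset of a new syllable: /w/ → /wo/, /g/ → /go/.

lxəazʃawogo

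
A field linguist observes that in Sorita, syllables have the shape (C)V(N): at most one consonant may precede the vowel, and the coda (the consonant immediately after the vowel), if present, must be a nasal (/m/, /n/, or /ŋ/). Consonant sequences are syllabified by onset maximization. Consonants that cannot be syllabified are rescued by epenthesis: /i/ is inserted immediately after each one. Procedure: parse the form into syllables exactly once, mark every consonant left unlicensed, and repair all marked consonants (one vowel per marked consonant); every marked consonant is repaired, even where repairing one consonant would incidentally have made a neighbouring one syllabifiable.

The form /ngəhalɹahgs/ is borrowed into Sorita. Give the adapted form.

nigəhaliɹahigisi

The consonants /n/, /l/, /h/, /g/, /s/ cannot be parsed into a legal (C)V(N) syllable (only a nasal (/m/, /n/, or /ŋ/) is licensed in coda position; onsets are limited to one consonant).
Inserting the epenthetic vowel yields /n/ → /ni/, /l/ → /li/, /h/ → /hi/, /g/ → /gi/, /s/ → /si/.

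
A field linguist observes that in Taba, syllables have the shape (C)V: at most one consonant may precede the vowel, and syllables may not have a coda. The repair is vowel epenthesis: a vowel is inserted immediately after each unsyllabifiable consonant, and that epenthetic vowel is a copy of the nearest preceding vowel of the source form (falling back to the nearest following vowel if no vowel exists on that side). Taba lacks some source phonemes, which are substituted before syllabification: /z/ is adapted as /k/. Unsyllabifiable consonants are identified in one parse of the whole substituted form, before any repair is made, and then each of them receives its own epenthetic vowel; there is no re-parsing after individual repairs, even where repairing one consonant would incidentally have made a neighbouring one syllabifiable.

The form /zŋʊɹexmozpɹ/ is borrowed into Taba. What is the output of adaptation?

Substitution: /z/ → /k/, giving /kŋʊɹexmokpɹ/.
Syllabifying with onset maximization leaves /k/, /x/, /k/, /p/, /ɹ/ stranded (no codas are permitted; onsets are limited to one consonant).
Epenthesis after each stranded consonant: /k/ → /kʊ/, /x/ → /xe/, /k/ → /ko/, /p/ → /po/, /ɹ/ → /ɹo/.

kʊŋʊɹexemokopoɹo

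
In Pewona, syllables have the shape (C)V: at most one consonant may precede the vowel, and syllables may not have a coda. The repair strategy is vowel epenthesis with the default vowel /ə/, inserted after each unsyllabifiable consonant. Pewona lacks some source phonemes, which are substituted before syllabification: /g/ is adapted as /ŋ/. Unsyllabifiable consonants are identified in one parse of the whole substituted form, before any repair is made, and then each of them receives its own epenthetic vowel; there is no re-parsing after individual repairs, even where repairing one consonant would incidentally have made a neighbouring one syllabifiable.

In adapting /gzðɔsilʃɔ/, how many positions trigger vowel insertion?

3

After substitution the input is /ŋzðɔsilʃɔ/.
The unsyllabifiable consonants are /ŋ/, /z/, /l/; each receives one epenthetic vowel.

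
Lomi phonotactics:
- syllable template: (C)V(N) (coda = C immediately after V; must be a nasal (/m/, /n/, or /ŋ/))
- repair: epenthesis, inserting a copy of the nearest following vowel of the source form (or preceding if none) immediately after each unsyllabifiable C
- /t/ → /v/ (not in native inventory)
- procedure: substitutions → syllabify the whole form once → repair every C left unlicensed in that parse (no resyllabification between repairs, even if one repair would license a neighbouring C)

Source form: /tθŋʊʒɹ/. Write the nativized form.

vʊθʊŋʊʒʊɹʊ

Substitution: /t/ → /v/, giving /vθŋʊʒɹ/.
The consonants /v/, /θ/, /ʒ/, /ɹ/ cannot be parsed into a legal (C)V(N) syllable (only a nasal (/m/, /n/, or /ŋ/) is licensed in coda position; onsets are limited to one consonant).
Epenthesis after each stranded consonant: /v/ → /vʊ/, /θ/ → /θʊ/, /ʒ/ → /ʒʊ/, /ɹ/ → /ɹʊ/.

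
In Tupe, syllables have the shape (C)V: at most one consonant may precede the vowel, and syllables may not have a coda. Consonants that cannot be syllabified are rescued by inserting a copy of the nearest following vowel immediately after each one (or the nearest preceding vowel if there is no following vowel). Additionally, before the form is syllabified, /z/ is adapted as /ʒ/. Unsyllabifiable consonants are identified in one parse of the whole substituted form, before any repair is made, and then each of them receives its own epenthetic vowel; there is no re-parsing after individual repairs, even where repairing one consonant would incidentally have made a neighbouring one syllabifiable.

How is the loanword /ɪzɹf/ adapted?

Substitution: /z/ → /ʒ/, giving /ɪʒɹf/.
Syllabifying with onset maximization leaves /ʒ/, /ɹ/, /f/ stranded (no codas are permitted; onsets are limited to one consonant).
Each unlicensed consonant becomes the onset of a new syllable: /ʒ/ → /ʒɪ/, /ɹ/ → /ɹɪ/, /f/ → /fɪ/.

ɪʒɪɹɪfɪ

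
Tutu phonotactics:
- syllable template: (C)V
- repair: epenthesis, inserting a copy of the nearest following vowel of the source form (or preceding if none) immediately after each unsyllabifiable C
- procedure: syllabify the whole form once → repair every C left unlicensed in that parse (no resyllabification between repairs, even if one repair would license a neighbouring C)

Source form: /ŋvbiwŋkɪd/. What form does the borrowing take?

ŋivibiwɪŋɪkɪdɪ

Syllabifying with onset maximization leaves /ŋ/, /v/, /w/, /ŋ/, /d/ stranded (no codas are permitted; onsets are limited to one consonant).
Epenthesis after each stranded consonant: /ŋ/ → /ŋi/, /v/ → /vi/, /w/ → /wɪ/, /ŋ/ → /ŋɪ/, /d/ → /dɪ/.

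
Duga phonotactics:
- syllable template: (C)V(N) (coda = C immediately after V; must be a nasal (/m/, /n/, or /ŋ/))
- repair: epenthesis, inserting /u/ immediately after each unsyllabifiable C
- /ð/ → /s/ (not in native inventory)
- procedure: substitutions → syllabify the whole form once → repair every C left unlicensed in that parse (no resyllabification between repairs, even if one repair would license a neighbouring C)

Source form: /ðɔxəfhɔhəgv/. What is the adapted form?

Substitution: /ð/ → /s/, giving /sɔxəfhɔhəgv/.
The consonants /f/, /g/, /v/ cannot be parsed into a legal (C)V(N) syllable (only a nasal (/m/, /n/, or /ŋ/) is licensed in coda position; onsets are limited to one consonant).
Epenthesis after each stranded consonant: /f/ → /fu/, /g/ → /gu/, /v/ → /vu/.

sɔxəfuhɔhəguvu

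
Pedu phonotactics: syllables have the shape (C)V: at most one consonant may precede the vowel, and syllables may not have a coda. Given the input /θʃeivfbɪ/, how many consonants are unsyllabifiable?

3

Under (C)V, the unsyllabifiable consonants are /θ/, /v/, /f/ (no codas are permitted; onsets are limited to one consonant).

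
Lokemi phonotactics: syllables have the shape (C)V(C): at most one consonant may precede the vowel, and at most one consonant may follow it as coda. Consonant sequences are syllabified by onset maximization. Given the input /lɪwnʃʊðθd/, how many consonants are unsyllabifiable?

Syllabifying with onset maximization leaves /n/, /θ/, /d/ stranded (at most one coda consonant is licensed; onsets are limited to one consonant).

3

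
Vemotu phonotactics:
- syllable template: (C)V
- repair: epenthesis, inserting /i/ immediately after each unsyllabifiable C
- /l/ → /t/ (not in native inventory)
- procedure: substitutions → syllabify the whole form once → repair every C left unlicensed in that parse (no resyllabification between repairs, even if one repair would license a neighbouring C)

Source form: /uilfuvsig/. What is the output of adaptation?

Substitution: /l/ → /t/, giving /uitfuvsig/.
Under (C)V, the unsyllabifiable consonants are /t/, /v/, /g/ (no codas are permitted; onsets are limited to one consonant).
Each unlicensed consonant becomes the onset of a new syllable: /t/ → /ti/, /v/ → /vi/, /g/ → /gi/.

uitifuvisigi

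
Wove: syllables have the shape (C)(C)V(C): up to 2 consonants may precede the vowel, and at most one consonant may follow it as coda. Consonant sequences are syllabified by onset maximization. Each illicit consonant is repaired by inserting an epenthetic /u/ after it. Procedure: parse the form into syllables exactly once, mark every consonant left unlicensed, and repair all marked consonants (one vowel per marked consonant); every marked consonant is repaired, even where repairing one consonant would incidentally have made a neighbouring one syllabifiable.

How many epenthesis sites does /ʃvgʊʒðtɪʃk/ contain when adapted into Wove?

2

The unsyllabifiable consonants are /ʃ/, /k/; each receives one epenthetic vowel.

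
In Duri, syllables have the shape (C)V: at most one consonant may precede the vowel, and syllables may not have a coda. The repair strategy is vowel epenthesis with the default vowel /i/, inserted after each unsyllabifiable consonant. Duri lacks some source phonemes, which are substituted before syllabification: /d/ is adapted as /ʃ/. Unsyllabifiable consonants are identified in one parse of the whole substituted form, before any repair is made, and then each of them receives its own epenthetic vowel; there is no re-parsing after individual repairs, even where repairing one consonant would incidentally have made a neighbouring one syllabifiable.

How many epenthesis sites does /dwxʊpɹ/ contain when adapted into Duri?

4

After substitution the input is /ʃwxʊpɹ/.
The unsyllabifiable consonants are /ʃ/, /w/, /p/, /ɹ/; each receives one epenthetic vowel.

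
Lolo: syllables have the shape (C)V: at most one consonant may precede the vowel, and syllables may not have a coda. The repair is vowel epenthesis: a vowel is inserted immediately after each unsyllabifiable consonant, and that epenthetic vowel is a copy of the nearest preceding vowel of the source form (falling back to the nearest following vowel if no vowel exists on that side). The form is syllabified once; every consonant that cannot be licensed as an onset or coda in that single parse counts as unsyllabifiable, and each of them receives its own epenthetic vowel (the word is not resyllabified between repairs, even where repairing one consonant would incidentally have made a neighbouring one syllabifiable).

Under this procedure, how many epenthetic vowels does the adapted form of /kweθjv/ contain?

The unsyllabifiable consonants are /k/, /θ/, /j/, /v/; each receives one epenthetic vowel.

4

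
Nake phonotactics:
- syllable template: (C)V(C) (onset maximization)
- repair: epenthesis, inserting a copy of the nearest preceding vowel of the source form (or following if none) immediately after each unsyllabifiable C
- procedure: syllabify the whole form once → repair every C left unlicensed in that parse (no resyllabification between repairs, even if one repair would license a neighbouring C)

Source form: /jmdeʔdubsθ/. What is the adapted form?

jemedeʔdubsuθu

Under (C)V(C), the unsyllabifiable consonants are /j/, /m/, /s/, /θ/ (at most one coda consonant is licensed; onsets are limited to one consonant).
Inserting the epenthetic vowel yields /j/ → /je/, /m/ → /me/, /s/ → /su/, /θ/ → /θu/.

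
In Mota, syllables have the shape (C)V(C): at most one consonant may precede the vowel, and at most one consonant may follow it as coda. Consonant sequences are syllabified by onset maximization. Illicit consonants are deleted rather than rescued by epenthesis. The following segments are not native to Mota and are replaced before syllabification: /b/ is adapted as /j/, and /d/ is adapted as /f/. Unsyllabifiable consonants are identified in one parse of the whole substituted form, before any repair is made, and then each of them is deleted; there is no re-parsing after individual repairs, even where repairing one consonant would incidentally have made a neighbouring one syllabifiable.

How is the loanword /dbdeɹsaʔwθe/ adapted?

Substitution: /d/ → /f/, /b/ → /j/, giving /fjfeɹsaʔwθe/.
The consonants /f/, /j/, /w/ cannot be parsed into a legal (C)V(C) syllable (at most one coda consonant is licensed; onsets are limited to one consonant).
Deleting the stranded consonants removes /f/, /j/, /w/.

feɹsaʔθe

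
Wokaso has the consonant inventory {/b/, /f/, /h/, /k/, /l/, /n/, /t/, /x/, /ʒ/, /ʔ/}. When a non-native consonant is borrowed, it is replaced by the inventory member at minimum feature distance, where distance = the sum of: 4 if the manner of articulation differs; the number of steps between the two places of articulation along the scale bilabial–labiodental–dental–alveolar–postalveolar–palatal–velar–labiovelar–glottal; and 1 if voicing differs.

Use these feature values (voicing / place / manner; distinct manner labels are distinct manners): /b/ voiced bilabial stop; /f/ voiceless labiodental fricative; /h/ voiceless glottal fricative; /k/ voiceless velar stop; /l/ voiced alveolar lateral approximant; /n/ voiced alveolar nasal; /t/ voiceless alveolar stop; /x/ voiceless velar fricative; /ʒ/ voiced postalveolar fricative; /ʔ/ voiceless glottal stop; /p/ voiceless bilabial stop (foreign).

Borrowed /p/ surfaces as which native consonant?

/b/ is closest: same manner (stop), place distance 0 (bilabial→bilabial), voicing differs (+1); total 1. Next closest is /t/ at distance 3.

b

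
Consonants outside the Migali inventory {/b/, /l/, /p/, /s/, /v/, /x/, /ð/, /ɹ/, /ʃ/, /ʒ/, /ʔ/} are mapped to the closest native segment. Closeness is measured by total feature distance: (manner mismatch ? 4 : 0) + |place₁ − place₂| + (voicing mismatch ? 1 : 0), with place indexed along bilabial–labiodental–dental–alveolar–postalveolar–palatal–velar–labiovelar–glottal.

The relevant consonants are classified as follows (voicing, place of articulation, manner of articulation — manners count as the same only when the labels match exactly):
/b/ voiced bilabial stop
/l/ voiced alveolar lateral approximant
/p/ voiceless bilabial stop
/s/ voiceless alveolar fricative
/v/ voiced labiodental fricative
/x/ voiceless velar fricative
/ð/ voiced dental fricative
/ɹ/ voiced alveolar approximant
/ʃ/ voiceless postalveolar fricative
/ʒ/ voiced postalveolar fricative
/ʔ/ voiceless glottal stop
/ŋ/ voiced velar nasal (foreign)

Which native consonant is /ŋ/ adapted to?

x

/x/ is closest: manner differs (nasal→fricative, +4), place distance 0 (velar→velar), voicing differs (+1); total 5. Next closest is /ʒ/ at distance 6.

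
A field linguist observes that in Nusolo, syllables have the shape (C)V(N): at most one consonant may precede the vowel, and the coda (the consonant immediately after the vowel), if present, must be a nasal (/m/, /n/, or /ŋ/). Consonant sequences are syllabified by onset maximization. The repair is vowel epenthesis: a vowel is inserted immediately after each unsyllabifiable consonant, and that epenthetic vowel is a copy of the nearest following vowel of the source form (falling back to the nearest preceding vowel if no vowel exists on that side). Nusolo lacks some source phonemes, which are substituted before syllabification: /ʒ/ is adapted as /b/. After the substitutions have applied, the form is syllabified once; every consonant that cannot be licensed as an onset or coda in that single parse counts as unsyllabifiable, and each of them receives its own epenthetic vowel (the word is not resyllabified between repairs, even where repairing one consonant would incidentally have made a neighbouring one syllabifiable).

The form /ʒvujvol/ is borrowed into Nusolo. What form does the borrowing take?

buvujovolo

Substitution: /ʒ/ → /b/, giving /bvujvol/.
The consonants /b/, /j/, /l/ cannot be parsed into a legal (C)V(N) syllable (only a nasal (/m/, /n/, or /ŋ/) is licensed in coda position; onsets are limited to one consonant).
Each unlicensed consonant becomes the onset of a new syllable: /b/ → /bu/, /j/ → /jo/, /l/ → /lo/.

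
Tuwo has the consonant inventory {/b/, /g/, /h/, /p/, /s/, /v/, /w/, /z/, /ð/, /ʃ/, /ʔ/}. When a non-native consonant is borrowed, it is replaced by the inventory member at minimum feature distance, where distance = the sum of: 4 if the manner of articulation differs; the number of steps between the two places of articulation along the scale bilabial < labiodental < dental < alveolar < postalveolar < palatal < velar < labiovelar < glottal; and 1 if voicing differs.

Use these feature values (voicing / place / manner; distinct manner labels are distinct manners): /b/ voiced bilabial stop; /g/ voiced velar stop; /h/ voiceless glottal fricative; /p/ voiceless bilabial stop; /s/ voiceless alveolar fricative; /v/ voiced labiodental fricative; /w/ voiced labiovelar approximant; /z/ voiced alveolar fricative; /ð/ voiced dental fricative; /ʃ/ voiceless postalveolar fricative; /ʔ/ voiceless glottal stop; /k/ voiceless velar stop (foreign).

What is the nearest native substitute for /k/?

g

/g/ is closest: same manner (stop), place distance 0 (velar→velar), voicing differs (+1); total 1. Next closest is /ʔ/ at distance 2.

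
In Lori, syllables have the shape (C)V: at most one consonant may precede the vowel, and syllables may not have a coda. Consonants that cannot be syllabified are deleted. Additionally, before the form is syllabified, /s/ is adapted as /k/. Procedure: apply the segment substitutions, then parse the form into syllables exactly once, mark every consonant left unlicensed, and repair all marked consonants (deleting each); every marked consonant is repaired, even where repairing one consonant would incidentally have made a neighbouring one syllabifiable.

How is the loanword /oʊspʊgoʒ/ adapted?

Substitution: /s/ → /k/, giving /oʊkpʊgoʒ/.
Under (C)V, the unsyllabifiable consonants are /k/, /ʒ/ (no codas are permitted; onsets are limited to one consonant).
Each unlicensed consonant is deleted: /k/, /ʒ/.

oʊpʊgo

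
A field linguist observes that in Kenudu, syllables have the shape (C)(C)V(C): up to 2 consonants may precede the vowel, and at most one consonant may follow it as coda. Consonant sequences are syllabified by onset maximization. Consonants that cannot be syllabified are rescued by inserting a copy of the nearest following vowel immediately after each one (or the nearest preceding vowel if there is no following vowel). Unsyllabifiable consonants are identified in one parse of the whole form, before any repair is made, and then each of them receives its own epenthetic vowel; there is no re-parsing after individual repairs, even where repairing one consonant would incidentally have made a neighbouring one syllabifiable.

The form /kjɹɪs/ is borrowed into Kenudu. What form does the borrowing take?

kɪjɹɪs

Syllabifying with onset maximization leaves /k/ stranded (at most one coda consonant is licensed; onsets may contain at most 2 consonants).
Each unlicensed consonant becomes the onset of a new syllable: /k/ → /kɪ/.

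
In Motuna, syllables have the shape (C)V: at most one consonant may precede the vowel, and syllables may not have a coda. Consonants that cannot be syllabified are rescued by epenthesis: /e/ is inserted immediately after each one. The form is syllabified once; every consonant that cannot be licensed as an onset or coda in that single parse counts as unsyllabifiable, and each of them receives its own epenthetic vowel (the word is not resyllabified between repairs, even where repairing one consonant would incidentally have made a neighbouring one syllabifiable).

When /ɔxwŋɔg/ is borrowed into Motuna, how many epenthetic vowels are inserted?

The unsyllabifiable consonants are /x/, /w/, /g/; each receives one epenthetic vowel.

3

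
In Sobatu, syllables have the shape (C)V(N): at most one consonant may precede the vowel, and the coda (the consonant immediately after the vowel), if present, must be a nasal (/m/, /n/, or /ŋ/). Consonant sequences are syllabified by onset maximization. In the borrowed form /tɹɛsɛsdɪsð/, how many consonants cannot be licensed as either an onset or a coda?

4

Syllabifying with onset maximization leaves /t/, /s/, /s/, /ð/ stranded (only a nasal (/m/, /n/, or /ŋ/) is licensed in coda position; onsets are limited to one consonant).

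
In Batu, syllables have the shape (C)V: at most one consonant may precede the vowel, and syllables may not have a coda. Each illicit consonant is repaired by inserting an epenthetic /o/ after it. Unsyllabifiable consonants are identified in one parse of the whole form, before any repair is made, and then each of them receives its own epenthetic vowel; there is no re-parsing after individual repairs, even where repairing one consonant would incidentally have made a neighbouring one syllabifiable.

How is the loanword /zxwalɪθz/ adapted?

Under (C)V, the unsyllabifiable consonants are /z/, /x/, /θ/, /z/ (no codas are permitted; onsets are limited to one consonant).
Epenthesis after each stranded consonant: /z/ → /zo/, /x/ → /xo/, /θ/ → /θo/, /z/ → /zo/.

zoxowalɪθozo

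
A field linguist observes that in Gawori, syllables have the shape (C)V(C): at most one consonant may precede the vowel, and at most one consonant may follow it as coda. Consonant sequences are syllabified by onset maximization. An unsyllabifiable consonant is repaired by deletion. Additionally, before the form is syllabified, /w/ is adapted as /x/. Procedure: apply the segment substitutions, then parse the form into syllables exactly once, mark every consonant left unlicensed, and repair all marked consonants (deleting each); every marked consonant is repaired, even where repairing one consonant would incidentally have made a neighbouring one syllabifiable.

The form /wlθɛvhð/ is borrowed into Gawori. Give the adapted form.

Substitution: /w/ → /x/, giving /xlθɛvhð/.
Under (C)V(C), the unsyllabifiable consonants are /x/, /l/, /h/, /ð/ (at most one coda consonant is licensed; onsets are limited to one consonant).
Each unlicensed consonant is deleted: /x/, /l/, /h/, /ð/.

θɛv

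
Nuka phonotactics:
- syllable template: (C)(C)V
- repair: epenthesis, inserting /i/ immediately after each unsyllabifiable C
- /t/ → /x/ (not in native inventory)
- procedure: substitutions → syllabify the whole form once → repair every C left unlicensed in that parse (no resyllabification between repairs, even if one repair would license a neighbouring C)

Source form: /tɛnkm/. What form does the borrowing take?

xɛnikimi

Substitution: /t/ → /x/, giving /xɛnkm/.
Under (C)(C)V, the unsyllabifiable consonants are /n/, /k/, /m/ (no codas are permitted; onsets may contain at most 2 consonants).
Each unlicensed consonant becomes the onset of a new syllable: /n/ → /ni/, /k/ → /ki/, /m/ → /mi/.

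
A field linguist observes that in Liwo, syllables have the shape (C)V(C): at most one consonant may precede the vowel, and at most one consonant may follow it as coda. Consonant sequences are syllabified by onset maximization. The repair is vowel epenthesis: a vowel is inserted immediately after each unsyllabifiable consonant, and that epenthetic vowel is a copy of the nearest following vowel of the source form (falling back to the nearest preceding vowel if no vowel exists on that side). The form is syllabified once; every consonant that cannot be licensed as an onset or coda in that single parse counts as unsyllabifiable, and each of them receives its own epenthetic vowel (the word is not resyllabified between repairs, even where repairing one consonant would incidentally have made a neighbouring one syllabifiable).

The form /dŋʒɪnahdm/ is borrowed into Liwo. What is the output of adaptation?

dɪŋɪʒɪnahdama

Under (C)V(C), the unsyllabifiable consonants are /d/, /ŋ/, /d/, /m/ (at most one coda consonant is licensed; onsets are limited to one consonant).
Epenthesis after each stranded consonant: /d/ → /dɪ/, /ŋ/ → /ŋɪ/, /d/ → /da/, /m/ → /ma/.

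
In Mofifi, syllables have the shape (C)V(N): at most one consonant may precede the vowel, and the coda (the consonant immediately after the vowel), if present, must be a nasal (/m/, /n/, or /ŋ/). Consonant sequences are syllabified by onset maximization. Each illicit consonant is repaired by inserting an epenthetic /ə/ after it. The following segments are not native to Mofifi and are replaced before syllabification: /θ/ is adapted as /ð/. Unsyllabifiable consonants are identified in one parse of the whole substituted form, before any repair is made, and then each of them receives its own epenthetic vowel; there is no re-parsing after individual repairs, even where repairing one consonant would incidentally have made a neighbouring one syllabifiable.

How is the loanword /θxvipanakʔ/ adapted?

Substitution: /θ/ → /ð/, giving /ðxvipanakʔ/.
Under (C)V(N), the unsyllabifiable consonants are /ð/, /x/, /k/, /ʔ/ (only a nasal (/m/, /n/, or /ŋ/) is licensed in coda position; onsets are limited to one consonant).
Inserting the epenthetic vowel yields /ð/ → /ðə/, /x/ → /xə/, /k/ → /kə/, /ʔ/ → /ʔə/.

ðəxəvipanakəʔə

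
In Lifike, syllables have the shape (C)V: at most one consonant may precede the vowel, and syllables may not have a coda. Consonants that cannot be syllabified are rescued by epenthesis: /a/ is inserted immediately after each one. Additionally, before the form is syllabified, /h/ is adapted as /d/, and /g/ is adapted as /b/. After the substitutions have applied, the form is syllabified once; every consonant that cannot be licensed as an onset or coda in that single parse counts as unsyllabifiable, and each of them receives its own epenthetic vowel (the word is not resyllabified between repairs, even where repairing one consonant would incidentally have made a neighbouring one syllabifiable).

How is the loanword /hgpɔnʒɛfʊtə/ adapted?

dabapɔnaʒɛfʊtə

Substitution: /h/ → /d/, /g/ → /b/, giving /dbpɔnʒɛfʊtə/.
Under (C)V, the unsyllabifiable consonants are /d/, /b/, /n/ (no codas are permitted; onsets are limited to one consonant).
Each unlicensed consonant becomes the onset of a new syllable: /d/ → /da/, /b/ → /ba/, /n/ → /na/.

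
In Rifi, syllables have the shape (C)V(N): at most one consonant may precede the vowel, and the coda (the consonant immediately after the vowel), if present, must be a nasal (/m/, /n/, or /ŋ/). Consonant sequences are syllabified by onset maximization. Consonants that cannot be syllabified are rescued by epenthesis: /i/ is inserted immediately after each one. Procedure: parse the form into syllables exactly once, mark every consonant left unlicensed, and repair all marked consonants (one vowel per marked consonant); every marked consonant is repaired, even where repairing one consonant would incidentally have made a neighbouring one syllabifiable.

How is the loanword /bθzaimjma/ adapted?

biθizaimjima

Syllabifying with onset maximization leaves /b/, /θ/, /j/ stranded (only a nasal (/m/, /n/, or /ŋ/) is licensed in coda position; onsets are limited to one consonant).
Epenthesis after each stranded consonant: /b/ → /bi/, /θ/ → /θi/, /j/ → /ji/.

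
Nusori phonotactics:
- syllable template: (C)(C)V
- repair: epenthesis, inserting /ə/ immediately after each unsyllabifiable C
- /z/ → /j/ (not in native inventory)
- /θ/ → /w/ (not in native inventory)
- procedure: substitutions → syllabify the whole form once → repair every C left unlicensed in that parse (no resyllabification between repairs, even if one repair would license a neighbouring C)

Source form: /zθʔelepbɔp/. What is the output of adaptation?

Substitution: /z/ → /j/, /θ/ → /w/, giving /jwʔelepbɔp/.
The consonants /j/, /p/ cannot be parsed into a legal (C)(C)V syllable (no codas are permitted; onsets may contain at most 2 consonants).
Each unlicensed consonant becomes the onset of a new syllable: /j/ → /jə/, /p/ → /pə/.

jəwʔelepbɔpə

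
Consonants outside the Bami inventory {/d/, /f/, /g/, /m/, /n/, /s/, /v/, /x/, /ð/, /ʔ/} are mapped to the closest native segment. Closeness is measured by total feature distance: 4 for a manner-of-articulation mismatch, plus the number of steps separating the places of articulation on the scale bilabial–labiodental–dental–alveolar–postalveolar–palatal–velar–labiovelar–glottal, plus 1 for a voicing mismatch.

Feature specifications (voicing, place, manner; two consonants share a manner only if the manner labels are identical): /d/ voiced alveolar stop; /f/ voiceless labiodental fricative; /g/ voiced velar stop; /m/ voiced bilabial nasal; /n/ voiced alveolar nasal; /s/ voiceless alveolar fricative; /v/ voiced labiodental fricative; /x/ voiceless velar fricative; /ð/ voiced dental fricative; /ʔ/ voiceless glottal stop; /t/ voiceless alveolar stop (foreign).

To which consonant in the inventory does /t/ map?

d

/d/ is closest: same manner (stop), place distance 0 (alveolar→alveolar), voicing differs (+1); total 1. Next closest is /g/ at distance 4.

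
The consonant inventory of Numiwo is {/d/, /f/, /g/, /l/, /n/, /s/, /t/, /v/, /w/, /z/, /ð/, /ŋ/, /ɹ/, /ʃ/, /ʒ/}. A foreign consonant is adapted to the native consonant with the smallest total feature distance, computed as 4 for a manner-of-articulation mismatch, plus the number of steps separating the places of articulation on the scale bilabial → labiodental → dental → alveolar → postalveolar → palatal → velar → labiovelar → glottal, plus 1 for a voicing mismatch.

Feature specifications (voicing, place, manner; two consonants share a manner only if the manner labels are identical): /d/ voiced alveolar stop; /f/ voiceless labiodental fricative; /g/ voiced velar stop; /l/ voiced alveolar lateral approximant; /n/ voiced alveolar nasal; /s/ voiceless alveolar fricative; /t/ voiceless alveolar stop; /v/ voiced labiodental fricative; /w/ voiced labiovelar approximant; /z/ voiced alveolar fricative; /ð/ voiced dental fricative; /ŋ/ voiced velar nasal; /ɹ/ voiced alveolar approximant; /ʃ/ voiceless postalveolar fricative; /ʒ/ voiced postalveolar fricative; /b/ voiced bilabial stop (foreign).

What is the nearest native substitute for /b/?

d

/d/ is closest: same manner (stop), place distance 3 (bilabial→alveolar), same voicing; total 3. Next closest is /t/ at distance 4.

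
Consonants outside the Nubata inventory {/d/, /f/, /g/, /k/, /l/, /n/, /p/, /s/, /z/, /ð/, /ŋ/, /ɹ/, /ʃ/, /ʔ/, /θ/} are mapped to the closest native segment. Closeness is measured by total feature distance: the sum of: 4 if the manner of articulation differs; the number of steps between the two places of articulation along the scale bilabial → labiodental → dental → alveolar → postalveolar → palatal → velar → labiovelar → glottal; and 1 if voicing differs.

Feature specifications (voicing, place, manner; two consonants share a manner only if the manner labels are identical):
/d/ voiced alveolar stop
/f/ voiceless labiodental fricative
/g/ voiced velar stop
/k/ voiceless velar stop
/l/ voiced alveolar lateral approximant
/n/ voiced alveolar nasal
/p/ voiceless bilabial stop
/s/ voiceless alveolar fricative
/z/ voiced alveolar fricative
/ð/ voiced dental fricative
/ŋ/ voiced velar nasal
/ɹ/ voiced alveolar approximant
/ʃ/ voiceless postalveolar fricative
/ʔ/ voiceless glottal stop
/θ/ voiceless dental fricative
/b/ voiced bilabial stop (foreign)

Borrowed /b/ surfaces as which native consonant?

/p/ is closest: same manner (stop), place distance 0 (bilabial→bilabial), voicing differs (+1); total 1. Next closest is /d/ at distance 3.

p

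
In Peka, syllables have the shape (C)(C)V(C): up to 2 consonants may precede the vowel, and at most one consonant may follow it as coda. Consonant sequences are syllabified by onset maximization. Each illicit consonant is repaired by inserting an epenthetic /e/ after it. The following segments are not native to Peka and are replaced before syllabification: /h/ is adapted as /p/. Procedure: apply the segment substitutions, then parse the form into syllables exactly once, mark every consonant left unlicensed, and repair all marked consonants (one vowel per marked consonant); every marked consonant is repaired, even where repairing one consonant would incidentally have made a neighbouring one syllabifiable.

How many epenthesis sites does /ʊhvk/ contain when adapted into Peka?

2

After substitution the input is /ʊpvk/.
The unsyllabifiable consonants are /v/, /k/; each receives one epenthetic vowel.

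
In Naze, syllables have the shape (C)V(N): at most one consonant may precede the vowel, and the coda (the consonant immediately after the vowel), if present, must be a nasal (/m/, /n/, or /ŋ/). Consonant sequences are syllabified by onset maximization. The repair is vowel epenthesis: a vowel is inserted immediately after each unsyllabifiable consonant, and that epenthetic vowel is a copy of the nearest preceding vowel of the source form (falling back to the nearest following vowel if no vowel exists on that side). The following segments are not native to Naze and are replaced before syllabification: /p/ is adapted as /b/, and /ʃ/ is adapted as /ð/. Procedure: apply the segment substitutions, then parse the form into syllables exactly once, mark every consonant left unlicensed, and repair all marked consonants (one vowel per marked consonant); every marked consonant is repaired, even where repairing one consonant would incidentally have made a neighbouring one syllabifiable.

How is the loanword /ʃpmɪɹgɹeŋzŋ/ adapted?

ðɪbɪmɪɹɪgɪɹeŋzeŋe

Substitution: /ʃ/ → /ð/, /p/ → /b/, giving /ðbmɪɹgɹeŋzŋ/.
The consonants /ð/, /b/, /ɹ/, /g/, /z/, /ŋ/ cannot be parsed into a legal (C)V(N) syllable (only a nasal (/m/, /n/, or /ŋ/) is licensed in coda position; onsets are limited to one consonant).
Inserting the epenthetic vowel yields /ð/ → /ðɪ/, /b/ → /bɪ/, /ɹ/ → /ɹɪ/, /g/ → /gɪ/, /z/ → /ze/, /ŋ/ → /ŋe/.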